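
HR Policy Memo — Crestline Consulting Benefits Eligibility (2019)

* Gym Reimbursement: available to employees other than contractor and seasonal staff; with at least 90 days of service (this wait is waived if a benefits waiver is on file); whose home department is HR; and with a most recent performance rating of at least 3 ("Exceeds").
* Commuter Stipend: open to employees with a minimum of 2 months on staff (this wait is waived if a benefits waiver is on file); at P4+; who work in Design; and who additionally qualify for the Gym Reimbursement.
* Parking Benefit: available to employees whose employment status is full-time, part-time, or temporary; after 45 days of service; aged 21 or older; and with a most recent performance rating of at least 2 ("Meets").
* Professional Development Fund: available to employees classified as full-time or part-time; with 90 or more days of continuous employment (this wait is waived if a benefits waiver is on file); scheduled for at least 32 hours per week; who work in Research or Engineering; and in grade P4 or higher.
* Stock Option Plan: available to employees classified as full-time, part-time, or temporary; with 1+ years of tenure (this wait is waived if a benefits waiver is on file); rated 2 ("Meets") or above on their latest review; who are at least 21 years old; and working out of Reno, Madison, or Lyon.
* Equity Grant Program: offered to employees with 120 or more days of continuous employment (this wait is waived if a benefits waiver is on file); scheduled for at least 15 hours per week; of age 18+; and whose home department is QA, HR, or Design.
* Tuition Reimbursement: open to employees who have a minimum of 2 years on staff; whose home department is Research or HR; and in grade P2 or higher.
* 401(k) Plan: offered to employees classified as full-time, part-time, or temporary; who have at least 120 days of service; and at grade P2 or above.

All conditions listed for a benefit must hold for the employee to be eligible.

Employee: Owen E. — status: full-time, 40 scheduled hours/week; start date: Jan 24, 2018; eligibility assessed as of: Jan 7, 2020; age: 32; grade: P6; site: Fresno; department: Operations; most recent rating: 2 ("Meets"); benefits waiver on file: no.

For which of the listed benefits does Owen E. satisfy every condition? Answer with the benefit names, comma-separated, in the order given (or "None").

Parking Benefit, 401(k) Plan

Service from Jan 24, 2018 to Jan 7, 2020: 713 days.
Gym Reimbursement — status full-time ✓ (not excluded); no waiver, service 713 days ≥ 90 days ✓; dept Operations ✗ → not eligible.
Commuter Stipend — no waiver, service 713 days ≥ 2 months (≈60 days) ✓; grade P6 ≥ P4 ✓; dept Operations ✗ → not eligible.
Parking Benefit — status full-time ✓; service 713 days ≥ 45 days ✓; age 32 ≥ 21 ✓; rating 2 ≥ 2 ✓ → eligible.
Professional Development Fund — status full-time ✓; no waiver, service 713 days ≥ 90 days ✓; 40 hrs/wk ≥ 32 ✓; dept Operations ✗ → not eligible.
Stock Option Plan — status full-time ✓; no waiver, service 713 days ≥ 1 year (≈365 days) ✓; rating 2 ≥ 2 ✓; age 32 ≥ 21 ✓; site Fresno ✗ (not Reno, Madison, or Lyon) → not eligible.
Equity Grant Program — no waiver, service 713 days ≥ 120 days ✓; 40 hrs/wk ≥ 15 ✓; age 32 ≥ 18 ✓; dept Operations ✗ → not eligible.
Tuition Reimbursement — service 713 days < 2 years (≈730 days) ✗ → not eligible.
401(k) Plan — status full-time ✓; service 713 days ≥ 120 days ✓; grade P6 ≥ P2 ✓ → eligible.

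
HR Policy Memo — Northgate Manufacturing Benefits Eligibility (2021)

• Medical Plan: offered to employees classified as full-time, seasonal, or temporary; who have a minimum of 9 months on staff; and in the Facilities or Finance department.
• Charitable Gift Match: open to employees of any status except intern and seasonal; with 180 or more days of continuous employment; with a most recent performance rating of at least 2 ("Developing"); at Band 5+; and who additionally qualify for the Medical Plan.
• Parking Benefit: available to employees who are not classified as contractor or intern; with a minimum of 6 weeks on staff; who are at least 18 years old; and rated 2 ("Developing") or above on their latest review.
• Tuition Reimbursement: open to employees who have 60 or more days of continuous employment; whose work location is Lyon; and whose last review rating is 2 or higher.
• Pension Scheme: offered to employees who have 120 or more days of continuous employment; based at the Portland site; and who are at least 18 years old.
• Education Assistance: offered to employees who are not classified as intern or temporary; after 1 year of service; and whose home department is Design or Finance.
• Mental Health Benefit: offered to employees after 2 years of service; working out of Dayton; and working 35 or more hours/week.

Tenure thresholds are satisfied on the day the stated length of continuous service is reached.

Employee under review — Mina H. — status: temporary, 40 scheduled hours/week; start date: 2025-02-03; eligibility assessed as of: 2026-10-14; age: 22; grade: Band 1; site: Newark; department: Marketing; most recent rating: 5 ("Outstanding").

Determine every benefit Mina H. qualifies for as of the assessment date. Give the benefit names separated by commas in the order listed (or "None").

Service from 2025-02-03 to 2026-10-14: 618 days.
Medical Plan — status temporary ✓; service 618 days ≥ 9 months (≈270 days) ✓; dept Marketing ✗ → not eligible.
Charitable Gift Match — status temporary ✓ (not excluded); service 618 days ≥ 180 days ✓; rating 5 ≥ 2 ✓; grade Band 1 < Band 5 ✗ → not eligible.
Parking Benefit — status temporary ✓ (not excluded); service 618 days ≥ 6 weeks (≈42 days) ✓; age 22 ≥ 18 ✓; rating 5 ≥ 2 ✓ → eligible.
Tuition Reimbursement — service 618 days ≥ 60 days ✓; site Newark ✗ (not Lyon) → not eligible.
Pension Scheme — service 618 days ≥ 120 days ✓; site Newark ✗ (not Portland) → not eligible.
Education Assistance — status temporary ✗ (excluded) → not eligible.
Mental Health Benefit — service 618 days < 2 years (≈730 days) ✗ → not eligible.

Parking Benefit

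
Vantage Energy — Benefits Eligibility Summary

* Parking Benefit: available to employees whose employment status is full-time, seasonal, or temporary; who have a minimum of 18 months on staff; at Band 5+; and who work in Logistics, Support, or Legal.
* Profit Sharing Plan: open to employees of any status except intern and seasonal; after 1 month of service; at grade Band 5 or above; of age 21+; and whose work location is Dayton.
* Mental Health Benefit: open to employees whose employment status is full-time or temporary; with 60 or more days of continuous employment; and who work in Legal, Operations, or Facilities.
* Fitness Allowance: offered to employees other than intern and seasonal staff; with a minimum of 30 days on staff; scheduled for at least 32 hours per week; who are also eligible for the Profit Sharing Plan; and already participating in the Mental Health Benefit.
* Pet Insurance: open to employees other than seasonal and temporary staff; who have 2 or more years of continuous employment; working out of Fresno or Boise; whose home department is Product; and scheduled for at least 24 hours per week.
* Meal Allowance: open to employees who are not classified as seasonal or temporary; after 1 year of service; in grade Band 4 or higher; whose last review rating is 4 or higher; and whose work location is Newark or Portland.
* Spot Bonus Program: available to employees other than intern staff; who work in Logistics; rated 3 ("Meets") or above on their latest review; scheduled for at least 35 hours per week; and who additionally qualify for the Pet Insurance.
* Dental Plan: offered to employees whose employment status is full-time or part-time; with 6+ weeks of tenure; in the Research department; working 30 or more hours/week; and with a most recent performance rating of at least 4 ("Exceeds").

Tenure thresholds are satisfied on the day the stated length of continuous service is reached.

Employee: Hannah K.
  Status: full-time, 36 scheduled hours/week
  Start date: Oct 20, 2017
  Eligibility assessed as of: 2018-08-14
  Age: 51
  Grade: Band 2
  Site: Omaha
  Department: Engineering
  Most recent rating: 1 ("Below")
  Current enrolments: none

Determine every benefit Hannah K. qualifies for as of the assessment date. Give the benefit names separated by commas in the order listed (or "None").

None

Service from Oct 20, 2017 to 2018-08-14: 298 days.
Parking Benefit — status full-time ✓; service 298 days < 18 months (≈540 days) ✗ → not eligible.
Profit Sharing Plan — status full-time ✓ (not excluded); service 298 days ≥ 1 month (≈30 days) ✓; grade Band 2 < Band 5 ✗ → not eligible.
Mental Health Benefit — status full-time ✓; service 298 days ≥ 60 days ✓; dept Engineering ✗ → not eligible.
Fitness Allowance — status full-time ✓ (not excluded); service 298 days ≥ 30 days ✓; 36 hrs/wk ≥ 32 ✓; not eligible for Profit Sharing Plan ✗ → not eligible.
Pet Insurance — status full-time ✓ (not excluded); service 298 days < 2 years (≈730 days) ✗ → not eligible.
Meal Allowance — status full-time ✓ (not excluded); service 298 days < 1 year (≈365 days) ✗ → not eligible.
Spot Bonus Program — status full-time ✓ (not excluded); dept Engineering ✗ → not eligible.
Dental Plan — status full-time ✓; service 298 days ≥ 6 weeks (≈42 days) ✓; dept Engineering ✗ → not eligible.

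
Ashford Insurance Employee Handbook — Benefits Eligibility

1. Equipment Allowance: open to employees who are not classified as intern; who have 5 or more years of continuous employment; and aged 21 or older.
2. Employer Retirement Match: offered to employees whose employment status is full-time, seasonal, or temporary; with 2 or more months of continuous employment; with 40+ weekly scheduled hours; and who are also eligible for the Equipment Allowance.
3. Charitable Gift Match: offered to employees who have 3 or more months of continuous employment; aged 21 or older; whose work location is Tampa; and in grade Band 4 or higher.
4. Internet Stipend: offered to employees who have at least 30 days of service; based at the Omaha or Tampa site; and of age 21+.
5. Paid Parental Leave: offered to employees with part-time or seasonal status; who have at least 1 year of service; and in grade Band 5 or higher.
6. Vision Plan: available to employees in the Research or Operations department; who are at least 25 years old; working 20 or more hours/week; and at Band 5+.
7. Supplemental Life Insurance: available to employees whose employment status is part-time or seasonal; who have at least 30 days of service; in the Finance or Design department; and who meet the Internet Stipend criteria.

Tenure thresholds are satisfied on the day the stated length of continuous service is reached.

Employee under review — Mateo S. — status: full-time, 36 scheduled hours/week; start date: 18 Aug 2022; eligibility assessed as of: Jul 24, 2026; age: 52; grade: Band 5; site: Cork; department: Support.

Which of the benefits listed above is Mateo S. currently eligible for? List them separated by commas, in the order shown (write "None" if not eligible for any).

Service from 18 Aug 2022 to Jul 24, 2026: 1436 days.
Equipment Allowance — status full-time ✓ (not excluded); service 1436 days < 5 years (≈1825 days) ✗ → not eligible.
Employer Retirement Match — status full-time ✓; service 1436 days ≥ 2 months (≈60 days) ✓; 36 hrs/wk < 40 ✗ → not eligible.
Charitable Gift Match — service 1436 days ≥ 3 months (≈90 days) ✓; age 52 ≥ 21 ✓; site Cork ✗ (not Tampa) → not eligible.
Internet Stipend — service 1436 days ≥ 30 days ✓; site Cork ✗ (not Omaha or Tampa) → not eligible.
Paid Parental Leave — status full-time ✗ (requires part-time or seasonal) → not eligible.
Vision Plan — dept Support ✗ → not eligible.
Supplemental Life Insurance — status full-time ✗ (requires part-time or seasonal) → not eligible.

None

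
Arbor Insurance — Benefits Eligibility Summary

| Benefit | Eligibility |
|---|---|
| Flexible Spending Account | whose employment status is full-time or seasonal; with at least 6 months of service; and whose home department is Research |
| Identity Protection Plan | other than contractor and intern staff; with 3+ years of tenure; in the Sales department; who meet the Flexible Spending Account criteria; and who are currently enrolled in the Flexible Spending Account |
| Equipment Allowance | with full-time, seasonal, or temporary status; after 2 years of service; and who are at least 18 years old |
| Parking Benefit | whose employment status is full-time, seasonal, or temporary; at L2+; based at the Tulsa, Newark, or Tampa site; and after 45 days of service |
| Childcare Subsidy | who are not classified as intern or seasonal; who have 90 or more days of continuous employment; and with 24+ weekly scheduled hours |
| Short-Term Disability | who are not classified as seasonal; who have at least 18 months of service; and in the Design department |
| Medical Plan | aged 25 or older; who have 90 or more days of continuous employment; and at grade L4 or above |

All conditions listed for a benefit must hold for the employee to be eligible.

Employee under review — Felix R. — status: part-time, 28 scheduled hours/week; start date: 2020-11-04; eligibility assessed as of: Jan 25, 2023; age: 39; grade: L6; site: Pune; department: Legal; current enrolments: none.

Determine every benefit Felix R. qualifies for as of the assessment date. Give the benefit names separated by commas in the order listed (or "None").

Childcare Subsidy, Medical Plan

Service from 2020-11-04 to Jan 25, 2023: 812 days.
Flexible Spending Account — status part-time ✗ (requires full-time or seasonal) → not eligible.
Identity Protection Plan — status part-time ✓ (not excluded); service 812 days < 3 years (≈1095 days) ✗ → not eligible.
Equipment Allowance — status part-time ✗ (requires full-time, seasonal, or temporary) → not eligible.
Parking Benefit — status part-time ✗ (requires full-time, seasonal, or temporary) → not eligible.
Childcare Subsidy — status part-time ✓ (not excluded); service 812 days ≥ 90 days ✓; 28 hrs/wk ≥ 24 ✓ → eligible.
Short-Term Disability — status part-time ✓ (not excluded); service 812 days ≥ 18 months (≈540 days) ✓; dept Legal ✗ → not eligible.
Medical Plan — age 39 ≥ 25 ✓; service 812 days ≥ 90 days ✓; grade L6 ≥ L4 ✓ → eligible.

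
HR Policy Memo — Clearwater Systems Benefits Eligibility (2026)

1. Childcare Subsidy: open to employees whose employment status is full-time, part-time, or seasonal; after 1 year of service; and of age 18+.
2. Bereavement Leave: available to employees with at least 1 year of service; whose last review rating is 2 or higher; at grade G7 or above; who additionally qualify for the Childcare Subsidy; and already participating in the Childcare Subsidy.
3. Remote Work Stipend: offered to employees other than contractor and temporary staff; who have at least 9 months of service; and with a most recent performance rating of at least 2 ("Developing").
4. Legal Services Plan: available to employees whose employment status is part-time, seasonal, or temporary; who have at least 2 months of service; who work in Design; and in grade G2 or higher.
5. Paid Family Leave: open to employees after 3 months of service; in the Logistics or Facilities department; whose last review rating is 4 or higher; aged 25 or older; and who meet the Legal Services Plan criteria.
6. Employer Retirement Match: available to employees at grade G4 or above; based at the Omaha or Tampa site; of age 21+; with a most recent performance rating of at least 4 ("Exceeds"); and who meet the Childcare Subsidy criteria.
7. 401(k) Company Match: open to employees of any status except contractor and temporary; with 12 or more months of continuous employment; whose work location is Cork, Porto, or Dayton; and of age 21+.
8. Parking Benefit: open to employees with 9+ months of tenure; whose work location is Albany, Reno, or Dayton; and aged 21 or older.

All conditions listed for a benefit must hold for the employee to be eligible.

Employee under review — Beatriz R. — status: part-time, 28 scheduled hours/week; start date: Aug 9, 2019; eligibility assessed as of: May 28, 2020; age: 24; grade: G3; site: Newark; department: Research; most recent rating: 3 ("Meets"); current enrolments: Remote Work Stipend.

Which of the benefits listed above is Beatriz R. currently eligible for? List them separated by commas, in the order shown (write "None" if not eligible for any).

Remote Work Stipend

Service from Aug 9, 2019 to May 28, 2020: 293 days.
Childcare Subsidy — status part-time ✓; service 293 days < 1 year (≈365 days) ✗ → not eligible.
Bereavement Leave — service 293 days < 1 year (≈365 days) ✗ → not eligible.
Remote Work Stipend — status part-time ✓ (not excluded); service 293 days ≥ 9 months (≈270 days) ✓; rating 3 ≥ 2 ✓ → eligible.
Legal Services Plan — status part-time ✓; service 293 days ≥ 2 months (≈60 days) ✓; dept Research ✗ → not eligible.
Paid Family Leave — service 293 days ≥ 3 months (≈90 days) ✓; dept Research ✗ → not eligible.
Employer Retirement Match — grade G3 < G4 ✗ → not eligible.
401(k) Company Match — status part-time ✓ (not excluded); service 293 days < 12 months (≈360 days) ✗ → not eligible.
Parking Benefit — service 293 days ≥ 9 months (≈270 days) ✓; site Newark ✗ (not Albany, Reno, or Dayton) → not eligible.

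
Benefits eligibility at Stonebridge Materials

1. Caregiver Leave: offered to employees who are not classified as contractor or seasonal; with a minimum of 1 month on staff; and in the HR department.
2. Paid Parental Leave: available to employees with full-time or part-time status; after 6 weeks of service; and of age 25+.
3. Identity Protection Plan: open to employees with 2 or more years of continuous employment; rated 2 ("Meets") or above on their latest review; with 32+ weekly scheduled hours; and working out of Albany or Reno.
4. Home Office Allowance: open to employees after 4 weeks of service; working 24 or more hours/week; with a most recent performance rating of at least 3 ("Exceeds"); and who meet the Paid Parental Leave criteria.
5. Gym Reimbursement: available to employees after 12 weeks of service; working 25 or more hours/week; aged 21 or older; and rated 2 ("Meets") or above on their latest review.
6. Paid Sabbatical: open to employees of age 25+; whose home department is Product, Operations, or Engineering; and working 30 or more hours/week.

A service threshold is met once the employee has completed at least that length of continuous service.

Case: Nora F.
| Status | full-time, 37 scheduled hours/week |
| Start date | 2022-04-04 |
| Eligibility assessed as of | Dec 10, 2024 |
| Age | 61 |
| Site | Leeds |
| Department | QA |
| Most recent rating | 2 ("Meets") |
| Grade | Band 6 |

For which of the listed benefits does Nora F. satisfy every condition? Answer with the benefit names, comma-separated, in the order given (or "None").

Service from 2022-04-04 to Dec 10, 2024: 981 days.
Caregiver Leave — status full-time ✓ (not excluded); service 981 days ≥ 1 month (≈30 days) ✓; dept QA ✗ → not eligible.
Paid Parental Leave — status full-time ✓; service 981 days ≥ 6 weeks (≈42 days) ✓; age 61 ≥ 25 ✓ → eligible.
Identity Protection Plan — service 981 days ≥ 2 years (≈730 days) ✓; rating 2 ≥ 2 ✓; 37 hrs/wk ≥ 32 ✓; site Leeds ✗ (not Albany or Reno) → not eligible.
Home Office Allowance — service 981 days ≥ 4 weeks (≈28 days) ✓; 37 hrs/wk ≥ 24 ✓; rating 2 < 3 ✗ → not eligible.
Gym Reimbursement — service 981 days ≥ 12 weeks (≈84 days) ✓; 37 hrs/wk ≥ 25 ✓; age 61 ≥ 21 ✓; rating 2 ≥ 2 ✓ → eligible.
Paid Sabbatical — age 61 ≥ 25 ✓; dept QA ✗ → not eligible.

Paid Parental Leave, Gym Reimbursement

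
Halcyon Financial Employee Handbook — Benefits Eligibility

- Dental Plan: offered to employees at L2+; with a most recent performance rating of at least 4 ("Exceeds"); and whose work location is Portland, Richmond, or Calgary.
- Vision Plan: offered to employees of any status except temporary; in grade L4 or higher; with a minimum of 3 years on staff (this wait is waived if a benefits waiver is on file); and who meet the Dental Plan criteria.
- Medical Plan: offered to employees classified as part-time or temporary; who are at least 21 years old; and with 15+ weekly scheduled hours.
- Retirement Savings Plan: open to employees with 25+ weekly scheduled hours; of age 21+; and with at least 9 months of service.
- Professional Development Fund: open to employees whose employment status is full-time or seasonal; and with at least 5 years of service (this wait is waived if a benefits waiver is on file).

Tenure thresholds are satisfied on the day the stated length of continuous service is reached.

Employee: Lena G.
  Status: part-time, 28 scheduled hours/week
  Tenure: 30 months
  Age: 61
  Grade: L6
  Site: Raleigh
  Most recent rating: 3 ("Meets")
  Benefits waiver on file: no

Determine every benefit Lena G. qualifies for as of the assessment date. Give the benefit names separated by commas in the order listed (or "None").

Dental Plan — grade L6 ≥ L2 ✓; rating 3 < 4 ✗ → not eligible.
Vision Plan — status part-time ✓ (not excluded); grade L6 ≥ L4 ✓; no waiver, service 30 months < 3 years (≈1095 days) ✗ → not eligible.
Medical Plan — status part-time ✓; age 61 ≥ 21 ✓; 28 hrs/wk ≥ 15 ✓ → eligible.
Retirement Savings Plan — 28 hrs/wk ≥ 25 ✓; age 61 ≥ 21 ✓; service 30 months ≥ 9 months ✓ → eligible.
Professional Development Fund — status part-time ✗ (requires full-time or seasonal) → not eligible.

Medical Plan, Retirement Savings Plan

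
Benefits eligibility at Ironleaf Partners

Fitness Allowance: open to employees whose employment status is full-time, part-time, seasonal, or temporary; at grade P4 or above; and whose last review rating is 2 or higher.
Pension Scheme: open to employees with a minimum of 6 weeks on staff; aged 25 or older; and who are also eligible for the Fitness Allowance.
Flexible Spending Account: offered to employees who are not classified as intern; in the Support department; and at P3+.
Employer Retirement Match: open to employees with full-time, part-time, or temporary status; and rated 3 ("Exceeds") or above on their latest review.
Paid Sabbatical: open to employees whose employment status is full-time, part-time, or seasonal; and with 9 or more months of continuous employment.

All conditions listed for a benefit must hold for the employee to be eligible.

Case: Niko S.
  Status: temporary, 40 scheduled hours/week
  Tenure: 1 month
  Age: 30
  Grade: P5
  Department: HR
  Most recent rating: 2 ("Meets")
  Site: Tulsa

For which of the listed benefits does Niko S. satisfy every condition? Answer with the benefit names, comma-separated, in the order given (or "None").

Fitness Allowance

Fitness Allowance — status temporary ✓; grade P5 ≥ P4 ✓; rating 2 ≥ 2 ✓ → eligible.
Pension Scheme — service 1 month < 6 weeks (≈42 days) ✗ → not eligible.
Flexible Spending Account — status temporary ✓ (not excluded); dept HR ✗ → not eligible.
Employer Retirement Match — status temporary ✓; rating 2 < 3 ✗ → not eligible.
Paid Sabbatical — status temporary ✗ (requires full-time, part-time, or seasonal) → not eligible.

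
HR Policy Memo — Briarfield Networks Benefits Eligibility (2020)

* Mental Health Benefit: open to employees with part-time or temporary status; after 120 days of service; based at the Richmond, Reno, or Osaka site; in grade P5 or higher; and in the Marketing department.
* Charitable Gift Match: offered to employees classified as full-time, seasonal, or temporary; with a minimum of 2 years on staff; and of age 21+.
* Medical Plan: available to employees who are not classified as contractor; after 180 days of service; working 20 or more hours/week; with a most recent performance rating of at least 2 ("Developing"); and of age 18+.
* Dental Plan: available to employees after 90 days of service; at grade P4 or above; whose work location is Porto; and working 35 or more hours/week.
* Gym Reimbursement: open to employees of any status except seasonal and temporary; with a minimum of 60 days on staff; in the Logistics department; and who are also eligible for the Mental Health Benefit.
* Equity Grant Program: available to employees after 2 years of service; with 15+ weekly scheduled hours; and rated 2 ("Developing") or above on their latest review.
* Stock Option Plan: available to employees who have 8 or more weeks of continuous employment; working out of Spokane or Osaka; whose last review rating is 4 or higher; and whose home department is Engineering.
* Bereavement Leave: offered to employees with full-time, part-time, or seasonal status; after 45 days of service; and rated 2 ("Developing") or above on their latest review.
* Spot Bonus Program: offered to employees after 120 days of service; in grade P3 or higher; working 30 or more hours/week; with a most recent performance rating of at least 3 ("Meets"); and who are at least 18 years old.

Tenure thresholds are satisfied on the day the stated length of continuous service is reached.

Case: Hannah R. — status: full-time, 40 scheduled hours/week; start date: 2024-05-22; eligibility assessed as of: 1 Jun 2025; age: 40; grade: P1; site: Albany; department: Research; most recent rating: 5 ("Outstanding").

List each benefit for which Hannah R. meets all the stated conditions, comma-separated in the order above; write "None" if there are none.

Medical Plan, Bereavement Leave

Service from 2024-05-22 to 1 Jun 2025: 375 days.
Mental Health Benefit — status full-time ✗ (requires part-time or temporary) → not eligible.
Charitable Gift Match — status full-time ✓; service 375 days < 2 years (≈730 days) ✗ → not eligible.
Medical Plan — status full-time ✓ (not excluded); service 375 days ≥ 180 days ✓; 40 hrs/wk ≥ 20 ✓; rating 5 ≥ 2 ✓; age 40 ≥ 18 ✓ → eligible.
Dental Plan — service 375 days ≥ 90 days ✓; grade P1 < P4 ✗ → not eligible.
Gym Reimbursement — status full-time ✓ (not excluded); service 375 days ≥ 60 days ✓; dept Research ✗ → not eligible.
Equity Grant Program — service 375 days < 2 years (≈730 days) ✗ → not eligible.
Stock Option Plan — service 375 days ≥ 8 weeks (≈56 days) ✓; site Albany ✗ (not Spokane or Osaka) → not eligible.
Bereavement Leave — status full-time ✓; service 375 days ≥ 45 days ✓; rating 5 ≥ 2 ✓ → eligible.
Spot Bonus Program — service 375 days ≥ 120 days ✓; grade P1 < P3 ✗ → not eligible.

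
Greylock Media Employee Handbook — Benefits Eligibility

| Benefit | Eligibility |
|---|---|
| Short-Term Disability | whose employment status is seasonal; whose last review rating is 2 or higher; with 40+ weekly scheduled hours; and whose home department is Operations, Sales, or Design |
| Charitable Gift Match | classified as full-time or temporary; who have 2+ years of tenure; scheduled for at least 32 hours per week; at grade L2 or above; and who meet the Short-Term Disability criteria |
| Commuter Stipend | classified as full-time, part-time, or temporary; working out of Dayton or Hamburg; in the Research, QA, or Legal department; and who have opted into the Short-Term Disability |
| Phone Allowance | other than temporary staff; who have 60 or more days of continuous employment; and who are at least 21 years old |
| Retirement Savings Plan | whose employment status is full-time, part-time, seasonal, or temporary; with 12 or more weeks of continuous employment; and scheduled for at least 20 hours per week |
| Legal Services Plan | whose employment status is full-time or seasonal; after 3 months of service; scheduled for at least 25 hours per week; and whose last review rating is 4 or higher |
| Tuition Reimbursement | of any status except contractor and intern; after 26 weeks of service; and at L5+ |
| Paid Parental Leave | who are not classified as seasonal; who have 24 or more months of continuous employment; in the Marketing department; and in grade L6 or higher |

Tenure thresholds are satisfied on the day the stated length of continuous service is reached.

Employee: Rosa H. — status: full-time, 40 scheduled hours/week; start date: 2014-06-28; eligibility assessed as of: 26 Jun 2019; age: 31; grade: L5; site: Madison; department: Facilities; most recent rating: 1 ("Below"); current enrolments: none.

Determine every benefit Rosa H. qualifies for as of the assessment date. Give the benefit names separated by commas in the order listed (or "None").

Service from 2014-06-28 to 26 Jun 2019: 1824 days.
Short-Term Disability — status full-time ✗ (requires seasonal) → not eligible.
Charitable Gift Match — status full-time ✓; service 1824 days ≥ 2 years (≈730 days) ✓; 40 hrs/wk ≥ 32 ✓; grade L5 ≥ L2 ✓; not eligible for Short-Term Disability ✗ → not eligible.
Commuter Stipend — status full-time ✓; site Madison ✗ (not Dayton or Hamburg) → not eligible.
Phone Allowance — status full-time ✓ (not excluded); service 1824 days ≥ 60 days ✓; age 31 ≥ 21 ✓ → eligible.
Retirement Savings Plan — status full-time ✓; service 1824 days ≥ 12 weeks (≈84 days) ✓; 40 hrs/wk ≥ 20 ✓ → eligible.
Legal Services Plan — status full-time ✓; service 1824 days ≥ 3 months (≈90 days) ✓; 40 hrs/wk ≥ 25 ✓; rating 1 < 4 ✗ → not eligible.
Tuition Reimbursement — status full-time ✓ (not excluded); service 1824 days ≥ 26 weeks (≈182 days) ✓; grade L5 ≥ L5 ✓ → eligible.
Paid Parental Leave — status full-time ✓ (not excluded); service 1824 days ≥ 24 months (≈720 days) ✓; dept Facilities ✗ → not eligible.

Phone Allowance, Retirement Savings Plan, Tuition Reimbursement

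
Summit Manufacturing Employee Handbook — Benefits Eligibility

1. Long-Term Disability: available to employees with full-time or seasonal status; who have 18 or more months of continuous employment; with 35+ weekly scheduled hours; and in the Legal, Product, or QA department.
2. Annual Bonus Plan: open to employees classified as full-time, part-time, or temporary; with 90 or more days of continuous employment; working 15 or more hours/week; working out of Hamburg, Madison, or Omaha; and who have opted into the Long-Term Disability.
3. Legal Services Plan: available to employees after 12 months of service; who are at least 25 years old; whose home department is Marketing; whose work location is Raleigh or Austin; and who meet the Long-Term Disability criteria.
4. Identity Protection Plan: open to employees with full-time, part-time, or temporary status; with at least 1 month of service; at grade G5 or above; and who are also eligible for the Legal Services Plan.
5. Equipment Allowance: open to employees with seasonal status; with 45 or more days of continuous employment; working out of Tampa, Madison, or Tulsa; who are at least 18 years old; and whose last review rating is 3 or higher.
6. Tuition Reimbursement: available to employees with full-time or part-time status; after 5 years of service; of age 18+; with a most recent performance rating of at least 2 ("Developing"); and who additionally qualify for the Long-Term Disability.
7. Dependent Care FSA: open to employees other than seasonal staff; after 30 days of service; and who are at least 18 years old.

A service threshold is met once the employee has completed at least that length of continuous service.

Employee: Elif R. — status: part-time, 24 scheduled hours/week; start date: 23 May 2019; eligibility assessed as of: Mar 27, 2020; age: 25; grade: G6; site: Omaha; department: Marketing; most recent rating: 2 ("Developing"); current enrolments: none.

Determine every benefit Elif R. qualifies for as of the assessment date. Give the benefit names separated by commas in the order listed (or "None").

Dependent Care FSA

Service from 23 May 2019 to Mar 27, 2020: 309 days.
Long-Term Disability — status part-time ✗ (requires full-time or seasonal) → not eligible.
Annual Bonus Plan — status part-time ✓; service 309 days ≥ 90 days ✓; 24 hrs/wk ≥ 15 ✓; site Omaha ✓; not enrolled in Long-Term Disability ✗ → not eligible.
Legal Services Plan — service 309 days < 12 months (≈360 days) ✗ → not eligible.
Identity Protection Plan — status part-time ✓; service 309 days ≥ 1 month (≈30 days) ✓; grade G6 ≥ G5 ✓; not eligible for Legal Services Plan ✗ → not eligible.
Equipment Allowance — status part-time ✗ (requires seasonal) → not eligible.
Tuition Reimbursement — status part-time ✓; service 309 days < 5 years (≈1825 days) ✗ → not eligible.
Dependent Care FSA — status part-time ✓ (not excluded); service 309 days ≥ 30 days ✓; age 25 ≥ 18 ✓ → eligible.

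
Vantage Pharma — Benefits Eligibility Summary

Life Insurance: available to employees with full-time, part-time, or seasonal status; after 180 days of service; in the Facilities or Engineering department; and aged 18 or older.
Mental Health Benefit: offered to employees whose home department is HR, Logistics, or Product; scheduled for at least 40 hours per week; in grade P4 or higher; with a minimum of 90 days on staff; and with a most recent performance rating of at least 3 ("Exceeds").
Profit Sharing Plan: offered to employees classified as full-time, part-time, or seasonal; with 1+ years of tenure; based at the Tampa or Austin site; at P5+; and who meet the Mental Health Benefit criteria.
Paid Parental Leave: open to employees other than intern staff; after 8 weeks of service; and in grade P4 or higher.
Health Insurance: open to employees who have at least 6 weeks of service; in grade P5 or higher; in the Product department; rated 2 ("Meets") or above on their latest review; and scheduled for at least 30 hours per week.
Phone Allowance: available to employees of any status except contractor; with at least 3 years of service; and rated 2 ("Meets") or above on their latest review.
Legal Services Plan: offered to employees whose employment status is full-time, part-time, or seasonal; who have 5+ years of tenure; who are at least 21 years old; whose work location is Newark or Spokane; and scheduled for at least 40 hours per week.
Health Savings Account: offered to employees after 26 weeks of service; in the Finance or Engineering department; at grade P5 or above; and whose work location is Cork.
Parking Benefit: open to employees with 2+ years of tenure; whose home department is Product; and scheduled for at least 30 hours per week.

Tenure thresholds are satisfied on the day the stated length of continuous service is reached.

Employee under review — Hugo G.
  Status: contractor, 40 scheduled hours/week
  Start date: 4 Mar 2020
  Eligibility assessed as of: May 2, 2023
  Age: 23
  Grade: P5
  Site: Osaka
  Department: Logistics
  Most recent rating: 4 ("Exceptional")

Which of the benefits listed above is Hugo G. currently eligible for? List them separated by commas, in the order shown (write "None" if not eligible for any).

Service from 4 Mar 2020 to May 2, 2023: 1154 days.
Life Insurance — status contractor ✗ (requires full-time, part-time, or seasonal) → not eligible.
Mental Health Benefit — dept Logistics ✓; 40 hrs/wk ≥ 40 ✓; grade P5 ≥ P4 ✓; service 1154 days ≥ 90 days ✓; rating 4 ≥ 3 ✓ → eligible.
Profit Sharing Plan — status contractor ✗ (requires full-time, part-time, or seasonal) → not eligible.
Paid Parental Leave — status contractor ✓ (not excluded); service 1154 days ≥ 8 weeks (≈56 days) ✓; grade P5 ≥ P4 ✓ → eligible.
Health Insurance — service 1154 days ≥ 6 weeks (≈42 days) ✓; grade P5 ≥ P5 ✓; dept Logistics ✗ → not eligible.
Phone Allowance — status contractor ✗ (excluded) → not eligible.
Legal Services Plan — status contractor ✗ (requires full-time, part-time, or seasonal) → not eligible.
Health Savings Account — service 1154 days ≥ 26 weeks (≈182 days) ✓; dept Logistics ✗ → not eligible.
Parking Benefit — service 1154 days ≥ 2 years (≈730 days) ✓; dept Logistics ✗ → not eligible.

Mental Health Benefit, Paid Parental Leave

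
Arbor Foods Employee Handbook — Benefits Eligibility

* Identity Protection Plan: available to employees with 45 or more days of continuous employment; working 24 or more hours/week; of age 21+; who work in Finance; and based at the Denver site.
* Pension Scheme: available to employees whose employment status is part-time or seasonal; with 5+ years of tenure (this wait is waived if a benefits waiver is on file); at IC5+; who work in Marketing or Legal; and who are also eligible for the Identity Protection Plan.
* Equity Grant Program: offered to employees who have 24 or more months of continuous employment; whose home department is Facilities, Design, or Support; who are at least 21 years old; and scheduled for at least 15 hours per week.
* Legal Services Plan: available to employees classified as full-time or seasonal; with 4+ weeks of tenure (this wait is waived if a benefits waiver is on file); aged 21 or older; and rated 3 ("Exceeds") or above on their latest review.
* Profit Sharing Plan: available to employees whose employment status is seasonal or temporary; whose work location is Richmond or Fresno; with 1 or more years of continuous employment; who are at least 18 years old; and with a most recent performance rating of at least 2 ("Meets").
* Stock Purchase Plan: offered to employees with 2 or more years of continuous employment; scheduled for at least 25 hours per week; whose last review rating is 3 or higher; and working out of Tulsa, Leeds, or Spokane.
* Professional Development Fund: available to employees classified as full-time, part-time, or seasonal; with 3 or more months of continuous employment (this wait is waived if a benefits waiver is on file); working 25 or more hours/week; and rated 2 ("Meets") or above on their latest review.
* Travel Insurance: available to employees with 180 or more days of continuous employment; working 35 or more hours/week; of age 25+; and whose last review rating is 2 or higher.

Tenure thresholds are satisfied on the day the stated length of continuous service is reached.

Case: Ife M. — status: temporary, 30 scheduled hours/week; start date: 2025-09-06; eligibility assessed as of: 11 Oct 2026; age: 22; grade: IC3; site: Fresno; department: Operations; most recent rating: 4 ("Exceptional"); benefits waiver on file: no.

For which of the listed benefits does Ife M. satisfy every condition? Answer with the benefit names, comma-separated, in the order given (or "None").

Profit Sharing Plan

Service from 2025-09-06 to 11 Oct 2026: 400 days.
Identity Protection Plan — service 400 days ≥ 45 days ✓; 30 hrs/wk ≥ 24 ✓; age 22 ≥ 21 ✓; dept Operations ✗ → not eligible.
Pension Scheme — status temporary ✗ (requires part-time or seasonal) → not eligible.
Equity Grant Program — service 400 days < 24 months (≈720 days) ✗ → not eligible.
Legal Services Plan — status temporary ✗ (requires full-time or seasonal) → not eligible.
Profit Sharing Plan — status temporary ✓; site Fresno ✓; service 400 days ≥ 1 year (≈365 days) ✓; age 22 ≥ 18 ✓; rating 4 ≥ 2 ✓ → eligible.
Stock Purchase Plan — service 400 days < 2 years (≈730 days) ✗ → not eligible.
Professional Development Fund — status temporary ✗ (requires full-time, part-time, or seasonal) → not eligible.
Travel Insurance — service 400 days ≥ 180 days ✓; 30 hrs/wk < 35 ✗ → not eligible.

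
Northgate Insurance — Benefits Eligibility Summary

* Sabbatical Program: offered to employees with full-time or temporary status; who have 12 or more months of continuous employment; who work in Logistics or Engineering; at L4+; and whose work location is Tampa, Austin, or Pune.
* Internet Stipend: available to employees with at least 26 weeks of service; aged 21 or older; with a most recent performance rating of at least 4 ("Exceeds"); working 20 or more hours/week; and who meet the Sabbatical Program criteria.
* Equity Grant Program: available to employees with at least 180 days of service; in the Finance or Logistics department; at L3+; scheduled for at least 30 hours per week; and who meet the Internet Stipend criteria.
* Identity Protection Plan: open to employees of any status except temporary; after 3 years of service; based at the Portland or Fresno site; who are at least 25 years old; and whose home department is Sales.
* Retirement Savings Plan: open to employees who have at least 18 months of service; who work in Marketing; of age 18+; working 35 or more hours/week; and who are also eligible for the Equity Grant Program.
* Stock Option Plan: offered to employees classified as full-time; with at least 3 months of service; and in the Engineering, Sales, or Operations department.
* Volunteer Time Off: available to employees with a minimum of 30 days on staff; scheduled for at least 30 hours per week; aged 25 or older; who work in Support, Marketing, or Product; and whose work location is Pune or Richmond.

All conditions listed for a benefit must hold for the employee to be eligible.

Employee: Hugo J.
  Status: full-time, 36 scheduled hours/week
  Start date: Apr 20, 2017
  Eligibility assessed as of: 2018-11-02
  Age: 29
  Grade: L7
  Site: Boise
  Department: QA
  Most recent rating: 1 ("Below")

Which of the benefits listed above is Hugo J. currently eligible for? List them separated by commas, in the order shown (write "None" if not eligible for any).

Service from Apr 20, 2017 to 2018-11-02: 561 days.
Sabbatical Program — status full-time ✓; service 561 days ≥ 12 months (≈360 days) ✓; dept QA ✗ → not eligible.
Internet Stipend — service 561 days ≥ 26 weeks (≈182 days) ✓; age 29 ≥ 21 ✓; rating 1 < 4 ✗ → not eligible.
Equity Grant Program — service 561 days ≥ 180 days ✓; dept QA ✗ → not eligible.
Identity Protection Plan — status full-time ✓ (not excluded); service 561 days < 3 years (≈1095 days) ✗ → not eligible.
Retirement Savings Plan — service 561 days ≥ 18 months (≈540 days) ✓; dept QA ✗ → not eligible.
Stock Option Plan — status full-time ✓; service 561 days ≥ 3 months (≈90 days) ✓; dept QA ✗ → not eligible.
Volunteer Time Off — service 561 days ≥ 30 days ✓; 36 hrs/wk ≥ 30 ✓; age 29 ≥ 25 ✓; dept QA ✗ → not eligible.

None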